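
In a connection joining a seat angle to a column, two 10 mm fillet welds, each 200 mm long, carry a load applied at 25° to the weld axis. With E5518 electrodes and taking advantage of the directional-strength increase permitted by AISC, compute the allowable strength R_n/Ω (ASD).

E55XX → F_EXX = 550 MPa.
t_e = 0.707 × 10 = 7.07 mm; A_we = 7.07 × 400 = 2828 mm².
Directional factor: 1.0 + 0.5 sin^1.5(25°) = 1.137.
F_nw = 0.6 × 550 × 1.137 = 375.3 MPa.
R_n/Ω = (375.3 × 2828) / 2.0 × 10⁻³ = 530.7 kN.

R_n/Ω ≈ 531 kN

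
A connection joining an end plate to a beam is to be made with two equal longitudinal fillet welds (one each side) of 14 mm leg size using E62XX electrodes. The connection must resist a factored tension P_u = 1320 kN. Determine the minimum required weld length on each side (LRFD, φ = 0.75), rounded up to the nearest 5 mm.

E62XX → F_EXX = 620 MPa.
Throat t_e = 0.707 × 14 = 9.898 mm.
φr_n = 0.75 × 0.6 × 620 × 9.898 × 10⁻³ = 2.762 kN/mm.
L_req = P_u / φr_n = 1320 / 2.762 = 478 mm total.
Per side: 478 / 2 = 239 mm.
Round up → use L = 240 mm on each side.

L = 240 mm on each side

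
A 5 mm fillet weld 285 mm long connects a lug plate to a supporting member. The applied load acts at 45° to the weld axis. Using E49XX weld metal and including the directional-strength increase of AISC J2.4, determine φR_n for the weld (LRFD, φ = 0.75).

E49XX → F_EXX = 490 MPa.
t_e = 0.707 × 5 = 3.535 mm; A_we = 3.535 × 285 = 1007 mm².
Directional factor: 1.0 + 0.5 sin^1.5(45°) = 1.297.
F_nw = 0.6 × 490 × 1.297 = 381.4 MPa.
φR_n = 0.75 × 381.4 × 1007 × 10⁻³ = 288.2 kN.

φR_n ≈ 288 kN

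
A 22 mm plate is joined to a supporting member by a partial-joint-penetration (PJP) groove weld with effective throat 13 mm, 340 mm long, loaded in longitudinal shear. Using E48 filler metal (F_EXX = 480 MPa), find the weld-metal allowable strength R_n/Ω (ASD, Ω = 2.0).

Effective throat (given) t_e = 13 mm.
A_we = 13 × 340 = 4420 mm².
F_nw = 0.6 F_EXX = 288 MPa.
R_n/Ω = (288 × 4420) / 2.0 × 10⁻³ = 636.5 kN.

R_n/Ω ≈ 636 kN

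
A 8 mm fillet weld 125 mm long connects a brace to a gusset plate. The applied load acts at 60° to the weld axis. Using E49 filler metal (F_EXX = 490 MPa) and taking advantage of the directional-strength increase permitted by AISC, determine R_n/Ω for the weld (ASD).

R_n/Ω ≈ 146 kN

t_e = 0.707 × 8 = 5.656 mm; A_we = 5.656 × 125 = 707 mm².
Directional factor: 1.0 + 0.5 sin^1.5(60°) = 1.403.
F_nw = 0.6 × 490 × 1.403 = 412.5 MPa.
R_n/Ω = (412.5 × 707) / 2.0 × 10⁻³ = 145.8 kN.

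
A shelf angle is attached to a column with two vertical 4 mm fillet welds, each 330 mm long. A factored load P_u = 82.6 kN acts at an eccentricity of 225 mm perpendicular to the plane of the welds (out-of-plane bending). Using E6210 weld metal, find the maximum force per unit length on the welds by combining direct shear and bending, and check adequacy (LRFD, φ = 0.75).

f_max ≈ 527 N/mm; adequate

E62XX → F_EXX = 620 MPa.
L_w = 2 × 330 = 660 mm; section modulus (unit throat) S = 2 × L²/6 = 36300 mm².
Direct shear f_v = P/L_w = 82.6×10³/660 = 125.2 N/mm.
Moment M = P × e = 82.6×10³ × 225 = 18585000 N·mm; bending f_b = M/S = 512 N/mm.
f_max = √(f_v² + f_b²) = √(125.2² + 512²) = 527.1 N/mm.
φr_n = 0.75 × 0.6 × 620 × (0.707 × 4) = 789 N/mm → adequate.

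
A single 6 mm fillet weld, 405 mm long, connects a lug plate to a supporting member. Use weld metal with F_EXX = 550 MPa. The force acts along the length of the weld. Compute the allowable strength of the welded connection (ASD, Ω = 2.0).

R_n/Ω ≈ 283 kN

Effective throat t_e = 0.707 × 6 = 4.242 mm.
Total length L = 405 mm; A_we = 4.242 × 405 = 1718 mm².
F_nw = 0.6 F_EXX = 0.6 × 550 = 330 MPa.
R_n = 330 × 1718 × 10⁻³ = 566.9 kN; R_n/Ω = 566.9/2.0 = 283.5 kN.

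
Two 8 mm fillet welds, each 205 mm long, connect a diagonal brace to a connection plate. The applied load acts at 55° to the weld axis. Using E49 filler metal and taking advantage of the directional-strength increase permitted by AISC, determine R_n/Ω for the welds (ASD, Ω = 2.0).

R_n/Ω ≈ 467 kN

E49XX → F_EXX = 490 MPa.
t_e = 0.707 × 8 = 5.656 mm; A_we = 5.656 × 410 = 2319 mm².
Directional factor: 1.0 + 0.5 sin^1.5(55°) = 1.371.
F_nw = 0.6 × 490 × 1.371 = 403 MPa.
R_n/Ω = (403 × 2319) / 2.0 × 10⁻³ = 467.3 kN.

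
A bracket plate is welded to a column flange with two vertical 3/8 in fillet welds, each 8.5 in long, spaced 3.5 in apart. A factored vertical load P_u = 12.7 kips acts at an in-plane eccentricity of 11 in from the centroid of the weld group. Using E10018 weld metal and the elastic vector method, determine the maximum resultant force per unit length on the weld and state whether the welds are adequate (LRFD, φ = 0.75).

E100XX → F_EXX = 100 ksi.
Total weld length L_w = 17 in. Treat welds as unit-width lines.
Polar moment about centroid: J = 2[d³/12 + d(b/2)²] = 2[8.5³/12 + 8.5×1.75²] = 154.4 in³.
Direct shear f_v = P/L_w = 12.7 / 17 = 0.7471 kip/in (vertical).
Torsion M = P·e = 12.7 × 11 = 139.7 kip·in.
Critical point at (x, y) = (1.75, 4.25) from centroid. f_tx = M·y/J = 3.845 kip/in; f_ty = M·x/J = 1.583 kip/in.
Resultant f_max = √[f_tx² + (f_v + f_ty)²] = √[3.845² + (0.7471 + 1.583)²] = 4.496 kip/in.
Capacity per unit length: φr_n = 0.75 × 0.6 × 100 × (0.707 × 0.375) = 11.93 kip/in.
4.496 ≤ 11.93 → adequate.

f_max ≈ 4.5 kip/in; adequate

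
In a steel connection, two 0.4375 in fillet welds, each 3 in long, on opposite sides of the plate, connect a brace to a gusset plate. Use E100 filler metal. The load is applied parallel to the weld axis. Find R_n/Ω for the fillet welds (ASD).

E100XX → F_EXX = 100 ksi.
Effective throat t_e = 0.707 × 0.4375 = 0.3093 in.
Total length L = 6 in; A_we = 0.3093 × 6 = 1.856 in².
F_nw = 0.6 F_EXX = 0.6 × 100 = 60 ksi.
R_n = 60 × 1.856 = 111.4 kips; R_n/Ω = 111.4/2.0 = 55.68 kips.

R_n/Ω ≈ 55.7 kips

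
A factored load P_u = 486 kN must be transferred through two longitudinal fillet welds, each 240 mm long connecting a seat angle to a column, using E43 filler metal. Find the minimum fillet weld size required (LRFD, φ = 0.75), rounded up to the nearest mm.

w = 8 mm

E43XX → F_EXX = 430 MPa.
Total weld length L = 480 mm.
Required throat t_e = P_u / (φ × 0.6 F_EXX × L) = 486 / (0.75 × 0.6 × 430 × 480 × 10⁻³) = 5.233 mm.
Required leg w = t_e / 0.707 = 7.401 mm → use 8 mm.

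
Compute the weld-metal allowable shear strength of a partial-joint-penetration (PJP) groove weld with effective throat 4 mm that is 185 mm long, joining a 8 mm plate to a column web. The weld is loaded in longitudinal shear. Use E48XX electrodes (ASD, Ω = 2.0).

R_n/Ω ≈ 107 kN

E48XX → F_EXX = 480 MPa.
Effective throat (given) t_e = 4 mm.
A_we = 4 × 185 = 740 mm².
F_nw = 0.6 F_EXX = 288 MPa.
R_n/Ω = (288 × 740) / 2.0 × 10⁻³ = 106.6 kN.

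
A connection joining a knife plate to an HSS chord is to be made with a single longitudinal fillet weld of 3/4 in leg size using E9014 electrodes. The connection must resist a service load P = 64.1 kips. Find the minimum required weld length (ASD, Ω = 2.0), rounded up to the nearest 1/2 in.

E90XX → F_EXX = 90 ksi.
Throat t_e = 0.707 × 0.75 = 0.5302 in.
r_n/Ω = (0.6 × 90 × 0.5302) / 2.0 = 14.32 kip/in.
L_req = P / (r_n/Ω) = 64.1 / 14.32 = 4.477 in total.
Round up → use L = 4.5 in.

L = 4.5 in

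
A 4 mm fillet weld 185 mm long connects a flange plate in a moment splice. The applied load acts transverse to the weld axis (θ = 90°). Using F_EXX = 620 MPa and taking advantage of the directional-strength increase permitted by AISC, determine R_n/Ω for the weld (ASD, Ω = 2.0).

R_n/Ω ≈ 146 kN

t_e = 0.707 × 4 = 2.828 mm; A_we = 2.828 × 185 = 523.2 mm².
Directional factor: 1.0 + 0.5 sin^1.5(90°) = 1.5.
F_nw = 0.6 × 620 × 1.5 = 558 MPa.
R_n/Ω = (558 × 523.2) / 2.0 × 10⁻³ = 146 kN.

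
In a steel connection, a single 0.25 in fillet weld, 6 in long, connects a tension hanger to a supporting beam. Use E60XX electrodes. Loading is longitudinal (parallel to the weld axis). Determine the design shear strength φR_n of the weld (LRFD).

φR_n ≈ 28.6 kips

E60XX → F_EXX = 60 ksi.
Effective throat t_e = 0.707 × 0.25 = 0.1767 in.
Total length L = 6 in; A_we = 0.1767 × 6 = 1.06 in².
F_nw = 0.6 F_EXX = 0.6 × 60 = 36 ksi.
φR_n = 0.75 × 36 × 1.06 = 28.63 kips.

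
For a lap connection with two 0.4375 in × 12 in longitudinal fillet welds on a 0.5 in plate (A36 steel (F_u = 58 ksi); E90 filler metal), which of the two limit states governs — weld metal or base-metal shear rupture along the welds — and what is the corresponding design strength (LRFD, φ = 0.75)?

φR_n ≈ 301 kips (weld metal governs)

E90XX → F_EXX = 90 ksi.
t_e = 0.707 × 0.4375 = 0.3093 in; L = 24 in.
Weld metal: φR_n = 0.75 × 0.6 × 90 × 0.3093 × 24 = 300.7 kips.
Base metal (shear rupture): φR_n = 0.75 × 0.6 × 58 × 0.5 × 24 = 313.2 kips.
Governing: weld metal.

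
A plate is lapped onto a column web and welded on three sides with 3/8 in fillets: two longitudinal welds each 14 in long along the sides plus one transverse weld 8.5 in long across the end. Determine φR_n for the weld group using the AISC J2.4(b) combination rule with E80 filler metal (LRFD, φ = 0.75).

φR_n ≈ 349 kip

E80XX → F_EXX = 80 ksi.
t_e = 0.707 × 0.375 = 0.2651 in.
R_nwl = 0.6 × 80 × 0.2651 × 28 = 356.3 kip (longitudinal, 2 welds).
R_nwt = 0.6 × 80 × 0.2651 × 8.5 = 108.2 kip (transverse, base value).
(i) R_nwl + R_nwt = 464.5 kip; (ii) 0.85 R_nwl + 1.5 R_nwt = 465.1 kip.
R_n = max = 465.1 kip [governs: (ii)]; φR_n = 348.9 kip.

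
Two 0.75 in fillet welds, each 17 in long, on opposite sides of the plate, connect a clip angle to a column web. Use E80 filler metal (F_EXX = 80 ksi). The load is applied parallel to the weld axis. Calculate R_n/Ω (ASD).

R_n/Ω ≈ 433 kips

Effective throat t_e = 0.707 × 0.75 = 0.5302 in.
Total length L = 34 in; A_we = 0.5302 × 34 = 18.03 in².
F_nw = 0.6 F_EXX = 0.6 × 80 = 48 ksi.
R_n = 48 × 18.03 = 865.4 kips; R_n/Ω = 865.4/2.0 = 432.7 kips.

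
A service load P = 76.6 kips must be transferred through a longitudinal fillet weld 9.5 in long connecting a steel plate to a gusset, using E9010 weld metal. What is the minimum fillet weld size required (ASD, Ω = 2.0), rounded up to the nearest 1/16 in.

E90XX → F_EXX = 90 ksi.
Total weld length L = 9.5 in.
Required throat t_e = P × Ω / (0.6 F_EXX × L) = 76.6 × 2.0 / (0.6 × 90 × 9.5) = 0.2986 in.
Required leg w = t_e / 0.707 = 0.4224 in → use 7/16 in.

w = 7/16 in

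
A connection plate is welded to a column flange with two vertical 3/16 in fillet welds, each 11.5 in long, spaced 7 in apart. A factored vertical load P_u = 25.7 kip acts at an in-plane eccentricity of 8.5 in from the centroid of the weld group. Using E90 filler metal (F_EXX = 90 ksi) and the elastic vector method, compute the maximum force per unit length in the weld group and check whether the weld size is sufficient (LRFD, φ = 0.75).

Total weld length L_w = 23 in. Treat welds as unit-width lines.
Polar moment about centroid: J = 2[d³/12 + d(b/2)²] = 2[11.5³/12 + 11.5×3.5²] = 535.2 in³.
Direct shear f_v = P/L_w = 25.7 / 23 = 1.117 kip/in (vertical).
Torsion M = P·e = 25.7 × 8.5 = 218.45 kip·in.
Critical point at (x, y) = (3.5, 5.75) from centroid. f_tx = M·y/J = 2.347 kip/in; f_ty = M·x/J = 1.429 kip/in.
Resultant f_max = √[f_tx² + (f_v + f_ty)²] = √[2.347² + (1.117 + 1.429)²] = 3.463 kip/in.
Capacity per unit length: φr_n = 0.75 × 0.6 × 90 × (0.707 × 0.1875) = 5.369 kip/in.
3.463 ≤ 5.369 → adequate.

f_max ≈ 3.46 kip/in; adequate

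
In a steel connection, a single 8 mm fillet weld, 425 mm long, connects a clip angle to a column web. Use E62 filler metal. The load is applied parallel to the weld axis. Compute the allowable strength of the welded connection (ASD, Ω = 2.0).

R_n/Ω ≈ 447 kN

E62XX → F_EXX = 620 MPa.
Effective throat t_e = 0.707 × 8 = 5.656 mm.
Total length L = 425 mm; A_we = 5.656 × 425 = 2404 mm².
F_nw = 0.6 F_EXX = 0.6 × 620 = 372 MPa.
R_n = 372 × 2404 × 10⁻³ = 894.2 kN; R_n/Ω = 894.2/2.0 = 447.1 kN.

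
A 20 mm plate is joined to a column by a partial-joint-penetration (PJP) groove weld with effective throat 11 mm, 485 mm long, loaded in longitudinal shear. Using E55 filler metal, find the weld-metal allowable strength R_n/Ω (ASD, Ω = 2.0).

E55XX → F_EXX = 550 MPa.
Effective throat (given) t_e = 11 mm.
A_we = 11 × 485 = 5335 mm².
F_nw = 0.6 F_EXX = 330 MPa.
R_n/Ω = (330 × 5335) / 2.0 × 10⁻³ = 880.3 kN.

R_n/Ω ≈ 880 kN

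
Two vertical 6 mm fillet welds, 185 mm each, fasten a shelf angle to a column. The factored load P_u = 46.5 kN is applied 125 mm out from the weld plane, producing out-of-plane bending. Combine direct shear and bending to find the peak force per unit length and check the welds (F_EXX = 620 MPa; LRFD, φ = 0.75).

f_max ≈ 525 N/mm; adequate

L_w = 2 × 185 = 370 mm; section modulus (unit throat) S = 2 × L²/6 = 11410 mm².
Direct shear f_v = P/L_w = 46.5×10³/370 = 125.7 N/mm.
Moment M = P × e = 46.5×10³ × 125 = 5812500 N·mm; bending f_b = M/S = 509.5 N/mm.
f_max = √(f_v² + f_b²) = √(125.7² + 509.5²) = 524.8 N/mm.
φr_n = 0.75 × 0.6 × 620 × (0.707 × 6) = 1184 N/mm → adequate.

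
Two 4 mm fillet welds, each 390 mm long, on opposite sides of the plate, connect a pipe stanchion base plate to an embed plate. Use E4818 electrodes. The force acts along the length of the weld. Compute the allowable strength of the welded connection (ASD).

R_n/Ω ≈ 318 kN

E48XX → F_EXX = 480 MPa.
Effective throat t_e = 0.707 × 4 = 2.828 mm.
Total length L = 780 mm; A_we = 2.828 × 780 = 2206 mm².
F_nw = 0.6 F_EXX = 0.6 × 480 = 288 MPa.
R_n = 288 × 2206 × 10⁻³ = 635.3 kN; R_n/Ω = 635.3/2.0 = 317.6 kN.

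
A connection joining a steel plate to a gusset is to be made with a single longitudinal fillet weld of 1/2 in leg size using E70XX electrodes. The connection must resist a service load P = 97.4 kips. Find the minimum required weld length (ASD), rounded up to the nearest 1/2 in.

E70XX → F_EXX = 70 ksi.
Throat t_e = 0.707 × 0.5 = 0.3535 in.
r_n/Ω = (0.6 × 70 × 0.3535) / 2.0 = 7.423 kip/in.
L_req = P / (r_n/Ω) = 97.4 / 7.423 = 13.12 in total.
Round up → use L = 13.5 in.

L = 13.5 in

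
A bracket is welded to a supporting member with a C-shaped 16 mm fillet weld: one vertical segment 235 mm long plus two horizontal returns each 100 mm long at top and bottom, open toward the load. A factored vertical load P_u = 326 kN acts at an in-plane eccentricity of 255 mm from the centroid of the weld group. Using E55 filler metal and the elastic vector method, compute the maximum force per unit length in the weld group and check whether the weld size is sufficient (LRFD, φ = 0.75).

E55XX → F_EXX = 550 MPa.
Total weld length L_w = 435 mm. Treat welds as unit-width lines.
Centroid: x̄ = 2×100×50 / 435 = 22.99 mm from the vertical weld.
Polar moment about centroid: J = I_x + I_y = [235³/12 + 2×100×117.5²] + [235×22.99² + 2(100³/12 + 100×27.01²)] = 4280000 mm³.
Direct shear f_v = P/L_w = 326×10³ / 435 = 749.4 N/mm (vertical).
Torsion M = P·e = 326×10³ × 255 = 83130000 N·mm.
Critical point at (x, y) = (77.01, 117.5) from centroid. f_tx = M·y/J = 2282 N/mm; f_ty = M·x/J = 1496 N/mm.
Resultant f_max = √[f_tx² + (f_v + f_ty)²] = √[2282² + (749.4 + 1496)²] = 3202 N/mm.
Capacity per unit length: φr_n = 0.75 × 0.6 × 550 × (0.707 × 16) = 2800 N/mm.
3202 > 2800 → NOT adequate.

f_max ≈ 3200 N/mm; NOT adequate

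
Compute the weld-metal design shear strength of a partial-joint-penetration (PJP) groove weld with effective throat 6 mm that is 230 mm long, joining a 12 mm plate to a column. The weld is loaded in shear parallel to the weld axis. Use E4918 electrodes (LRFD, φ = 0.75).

E49XX → F_EXX = 490 MPa.
Effective throat (given) t_e = 6 mm.
A_we = 6 × 230 = 1380 mm².
F_nw = 0.6 F_EXX = 294 MPa.
φR_n = 0.75 × 294 × 1380 × 10⁻³ = 304.3 kN.

φR_n ≈ 304 kN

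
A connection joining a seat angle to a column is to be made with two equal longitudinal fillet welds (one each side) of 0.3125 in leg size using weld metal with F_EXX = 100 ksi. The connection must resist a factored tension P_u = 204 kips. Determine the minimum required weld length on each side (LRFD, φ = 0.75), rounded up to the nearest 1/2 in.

Throat t_e = 0.707 × 0.3125 = 0.2209 in.
φr_n = 0.75 × 0.6 × 100 × 0.2209 = 9.942 kips/in.
L_req = P_u / φr_n = 204 / 9.942 = 20.52 in total.
Per side: 20.52 / 2 = 10.26 in.
Round up → use L = 10.5 in on each side.

L = 10.5 in on each side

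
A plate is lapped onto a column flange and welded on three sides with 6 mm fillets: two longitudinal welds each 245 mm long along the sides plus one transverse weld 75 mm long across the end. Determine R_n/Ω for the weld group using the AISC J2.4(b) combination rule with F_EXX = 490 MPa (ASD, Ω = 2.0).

R_n/Ω ≈ 352 kN

t_e = 0.707 × 6 = 4.242 mm.
R_nwl = 0.6 × 490 × 4.242 × 490 × 10⁻³ = 611.1 kN (longitudinal, 2 welds).
R_nwt = 0.6 × 490 × 4.242 × 75 × 10⁻³ = 93.54 kN (transverse, base value).
(i) R_nwl + R_nwt = 704.6 kN; (ii) 0.85 R_nwl + 1.5 R_nwt = 659.7 kN.
R_n = max = 704.6 kN [governs: (i)]; R_n/Ω = 352.3 kN.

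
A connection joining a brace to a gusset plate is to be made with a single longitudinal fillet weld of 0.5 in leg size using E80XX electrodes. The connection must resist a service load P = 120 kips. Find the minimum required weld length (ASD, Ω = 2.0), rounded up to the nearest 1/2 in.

E80XX → F_EXX = 80 ksi.
Throat t_e = 0.707 × 0.5 = 0.3535 in.
r_n/Ω = (0.6 × 80 × 0.3535) / 2.0 = 8.484 kip/in.
L_req = P / (r_n/Ω) = 120 / 8.484 = 14.14 in total.
Round up → use L = 14.5 in.

L = 14.5 in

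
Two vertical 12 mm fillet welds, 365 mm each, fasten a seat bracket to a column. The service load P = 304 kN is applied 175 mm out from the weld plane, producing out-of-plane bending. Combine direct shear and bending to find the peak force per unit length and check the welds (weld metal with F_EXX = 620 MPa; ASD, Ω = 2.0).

f_max ≈ 1270 N/mm; adequate

L_w = 2 × 365 = 730 mm; section modulus (unit throat) S = 2 × L²/6 = 44410 mm².
Direct shear f_v = P/L_w = 304×10³/730 = 416.4 N/mm.
Moment M = P × e = 304×10³ × 175 = 53200000 N·mm; bending f_b = M/S = 1198 N/mm.
f_max = √(f_v² + f_b²) = √(416.4² + 1198²) = 1268 N/mm.
r_n/Ω = (1/2.0) × 0.6 × 620 × (0.707 × 12) = 1578 N/mm → adequate.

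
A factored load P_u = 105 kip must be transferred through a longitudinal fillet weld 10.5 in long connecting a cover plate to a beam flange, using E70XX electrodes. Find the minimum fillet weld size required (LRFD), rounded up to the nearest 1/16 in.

E70XX → F_EXX = 70 ksi.
Total weld length L = 10.5 in.
Required throat t_e = P_u / (φ × 0.6 F_EXX × L) = 105 / (0.75 × 0.6 × 70 × 10.5) = 0.3175 in.
Required leg w = t_e / 0.707 = 0.449 in → use 1/2 in.

w = 1/2 in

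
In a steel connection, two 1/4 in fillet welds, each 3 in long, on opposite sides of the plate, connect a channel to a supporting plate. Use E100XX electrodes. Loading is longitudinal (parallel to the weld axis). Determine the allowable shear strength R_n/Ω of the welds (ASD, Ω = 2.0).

R_n/Ω ≈ 31.8 kip

E100XX → F_EXX = 100 ksi.
Effective throat t_e = 0.707 × 0.25 = 0.1767 in.
Total length L = 6 in; A_we = 0.1767 × 6 = 1.06 in².
F_nw = 0.6 F_EXX = 0.6 × 100 = 60 ksi.
R_n = 60 × 1.06 = 63.63 kip; R_n/Ω = 63.63/2.0 = 31.82 kip.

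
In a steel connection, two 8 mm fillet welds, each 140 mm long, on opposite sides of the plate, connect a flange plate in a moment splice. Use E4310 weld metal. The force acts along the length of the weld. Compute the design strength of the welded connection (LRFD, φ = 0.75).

φR_n ≈ 306 kN

E43XX → F_EXX = 430 MPa.
Effective throat t_e = 0.707 × 8 = 5.656 mm.
Total length L = 280 mm; A_we = 5.656 × 280 = 1584 mm².
F_nw = 0.6 F_EXX = 0.6 × 430 = 258 MPa.
φR_n = 0.75 × 258 × 1584 × 10⁻³ = 306.4 kN.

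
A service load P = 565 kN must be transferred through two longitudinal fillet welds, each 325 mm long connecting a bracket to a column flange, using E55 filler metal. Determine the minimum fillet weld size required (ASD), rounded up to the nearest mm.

w = 8 mm

E55XX → F_EXX = 550 MPa.
Total weld length L = 650 mm.
Required throat t_e = P × Ω / (0.6 F_EXX × L) = 565 × 2.0 / (0.6 × 550 × 650 × 10⁻³) = 5.268 mm.
Required leg w = t_e / 0.707 = 7.451 mm → use 8 mm.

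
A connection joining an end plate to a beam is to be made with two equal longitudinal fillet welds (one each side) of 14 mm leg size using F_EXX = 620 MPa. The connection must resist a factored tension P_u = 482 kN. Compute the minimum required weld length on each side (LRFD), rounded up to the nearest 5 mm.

L = 90 mm on each side

Throat t_e = 0.707 × 14 = 9.898 mm.
φr_n = 0.75 × 0.6 × 620 × 9.898 × 10⁻³ = 2.762 kN/mm.
L_req = P_u / φr_n = 482 / 2.762 = 174.5 mm total.
Per side: 174.5 / 2 = 87.27 mm.
Round up → use L = 90 mm on each side.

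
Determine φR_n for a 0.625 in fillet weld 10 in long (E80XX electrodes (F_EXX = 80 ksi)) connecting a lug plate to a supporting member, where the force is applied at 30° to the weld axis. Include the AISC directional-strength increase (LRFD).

φR_n ≈ 187 kip

t_e = 0.707 × 0.625 = 0.4419 in; A_we = 0.4419 × 10 = 4.419 in².
Directional factor: 1.0 + 0.5 sin^1.5(30°) = 1.177.
F_nw = 0.6 × 80 × 1.177 = 56.49 ksi.
φR_n = 0.75 × 56.49 × 4.419 = 187.2 kip.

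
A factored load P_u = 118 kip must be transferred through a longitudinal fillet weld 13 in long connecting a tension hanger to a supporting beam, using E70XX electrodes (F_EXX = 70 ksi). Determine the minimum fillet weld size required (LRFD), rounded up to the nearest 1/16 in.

w = 7/16 in

Total weld length L = 13 in.
Required throat t_e = P_u / (φ × 0.6 F_EXX × L) = 118 / (0.75 × 0.6 × 70 × 13) = 0.2882 in.
Required leg w = t_e / 0.707 = 0.4076 in → use 7/16 in.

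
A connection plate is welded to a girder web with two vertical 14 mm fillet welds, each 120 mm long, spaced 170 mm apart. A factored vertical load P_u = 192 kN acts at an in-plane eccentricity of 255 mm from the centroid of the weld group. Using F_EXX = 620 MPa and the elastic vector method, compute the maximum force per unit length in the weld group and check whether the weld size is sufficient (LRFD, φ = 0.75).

f_max ≈ 3210 N/mm; NOT adequate

Total weld length L_w = 240 mm. Treat welds as unit-width lines.
Polar moment about centroid: J = 2[d³/12 + d(b/2)²] = 2[120³/12 + 120×85²] = 2022000 mm³.
Direct shear f_v = P/L_w = 192×10³ / 240 = 800 N/mm (vertical).
Torsion M = P·e = 192×10³ × 255 = 48960000 N·mm.
Critical point at (x, y) = (85, 60) from centroid. f_tx = M·y/J = 1453 N/mm; f_ty = M·x/J = 2058 N/mm.
Resultant f_max = √[f_tx² + (f_v + f_ty)²] = √[1453² + (800 + 2058)²] = 3206 N/mm.
Capacity per unit length: φr_n = 0.75 × 0.6 × 620 × (0.707 × 14) = 2762 N/mm.
3206 > 2762 → NOT adequate.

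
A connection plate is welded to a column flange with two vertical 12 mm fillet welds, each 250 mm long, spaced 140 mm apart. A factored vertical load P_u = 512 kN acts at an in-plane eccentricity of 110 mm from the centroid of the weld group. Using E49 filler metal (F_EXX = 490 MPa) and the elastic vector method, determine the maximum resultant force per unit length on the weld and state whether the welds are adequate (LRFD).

f_max ≈ 2280 N/mm; NOT adequate

Total weld length L_w = 500 mm. Treat welds as unit-width lines.
Polar moment about centroid: J = 2[d³/12 + d(b/2)²] = 2[250³/12 + 250×70²] = 5054000 mm³.
Direct shear f_v = P/L_w = 512×10³ / 500 = 1024 N/mm (vertical).
Torsion M = P·e = 512×10³ × 110 = 56320000 N·mm.
Critical point at (x, y) = (70, 125) from centroid. f_tx = M·y/J = 1393 N/mm; f_ty = M·x/J = 780 N/mm.
Resultant f_max = √[f_tx² + (f_v + f_ty)²] = √[1393² + (1024 + 780)²] = 2279 N/mm.
Capacity per unit length: φr_n = 0.75 × 0.6 × 490 × (0.707 × 12) = 1871 N/mm.
2279 > 1871 → NOT adequate.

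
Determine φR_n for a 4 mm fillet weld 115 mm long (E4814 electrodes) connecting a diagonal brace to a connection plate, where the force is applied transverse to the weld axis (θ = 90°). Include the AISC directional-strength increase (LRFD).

φR_n ≈ 105 kN

E48XX → F_EXX = 480 MPa.
t_e = 0.707 × 4 = 2.828 mm; A_we = 2.828 × 115 = 325.2 mm².
Directional factor: 1.0 + 0.5 sin^1.5(90°) = 1.5.
F_nw = 0.6 × 480 × 1.5 = 432 MPa.
φR_n = 0.75 × 432 × 325.2 × 10⁻³ = 105.4 kN.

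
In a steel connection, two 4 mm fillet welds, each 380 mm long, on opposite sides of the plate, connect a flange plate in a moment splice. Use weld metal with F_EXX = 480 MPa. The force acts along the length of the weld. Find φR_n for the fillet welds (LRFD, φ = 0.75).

φR_n ≈ 464 kN

Effective throat t_e = 0.707 × 4 = 2.828 mm.
Total length L = 760 mm; A_we = 2.828 × 760 = 2149 mm².
F_nw = 0.6 F_EXX = 0.6 × 480 = 288 MPa.
φR_n = 0.75 × 288 × 2149 × 10⁻³ = 464.2 kN.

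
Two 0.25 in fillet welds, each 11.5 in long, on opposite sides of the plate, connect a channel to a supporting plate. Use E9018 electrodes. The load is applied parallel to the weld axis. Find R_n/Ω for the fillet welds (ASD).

E90XX → F_EXX = 90 ksi.
Effective throat t_e = 0.707 × 0.25 = 0.1767 in.
Total length L = 23 in; A_we = 0.1767 × 23 = 4.065 in².
F_nw = 0.6 F_EXX = 0.6 × 90 = 54 ksi.
R_n = 54 × 4.065 = 219.5 kip; R_n/Ω = 219.5/2.0 = 109.8 kip.

R_n/Ω ≈ 110 kip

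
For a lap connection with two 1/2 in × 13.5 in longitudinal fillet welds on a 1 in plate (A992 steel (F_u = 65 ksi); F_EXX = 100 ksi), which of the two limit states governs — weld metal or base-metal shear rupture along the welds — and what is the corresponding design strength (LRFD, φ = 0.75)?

t_e = 0.707 × 0.5 = 0.3535 in; L = 27 in.
Weld metal: φR_n = 0.75 × 0.6 × 100 × 0.3535 × 27 = 429.5 kip.
Base metal (shear rupture): φR_n = 0.75 × 0.6 × 65 × 1 × 27 = 789.8 kip.
Governing: weld metal.

φR_n ≈ 430 kip (weld metal governs)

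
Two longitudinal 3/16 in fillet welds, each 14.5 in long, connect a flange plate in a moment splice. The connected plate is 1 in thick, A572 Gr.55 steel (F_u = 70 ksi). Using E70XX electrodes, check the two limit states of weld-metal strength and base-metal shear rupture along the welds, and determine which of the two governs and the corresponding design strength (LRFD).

E70XX → F_EXX = 70 ksi.
t_e = 0.707 × 0.1875 = 0.1326 in; L = 29 in.
Weld metal: φR_n = 0.75 × 0.6 × 70 × 0.1326 × 29 = 121.1 kips.
Base metal (shear rupture): φR_n = 0.75 × 0.6 × 70 × 1 × 29 = 913.5 kips.
Governing: weld metal.

φR_n ≈ 121 kips (weld metal governs)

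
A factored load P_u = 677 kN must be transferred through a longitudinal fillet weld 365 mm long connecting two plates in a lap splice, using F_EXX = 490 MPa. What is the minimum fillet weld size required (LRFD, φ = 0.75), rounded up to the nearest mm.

w = 12 mm

Total weld length L = 365 mm.
Required throat t_e = P_u / (φ × 0.6 F_EXX × L) = 677 / (0.75 × 0.6 × 490 × 365 × 10⁻³) = 8.412 mm.
Required leg w = t_e / 0.707 = 11.9 mm → use 12 mm.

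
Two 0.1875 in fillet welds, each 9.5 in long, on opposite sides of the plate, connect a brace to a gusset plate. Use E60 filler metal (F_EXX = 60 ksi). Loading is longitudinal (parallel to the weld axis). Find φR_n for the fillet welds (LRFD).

Effective throat t_e = 0.707 × 0.1875 = 0.1326 in.
Total length L = 19 in; A_we = 0.1326 × 19 = 2.519 in².
F_nw = 0.6 F_EXX = 0.6 × 60 = 36 ksi.
φR_n = 0.75 × 36 × 2.519 = 68 kip.

φR_n ≈ 68 kip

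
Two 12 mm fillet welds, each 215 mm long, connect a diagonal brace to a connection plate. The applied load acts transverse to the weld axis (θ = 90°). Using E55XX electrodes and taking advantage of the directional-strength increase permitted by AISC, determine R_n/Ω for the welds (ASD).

E55XX → F_EXX = 550 MPa.
t_e = 0.707 × 12 = 8.484 mm; A_we = 8.484 × 430 = 3648 mm².
Directional factor: 1.0 + 0.5 sin^1.5(90°) = 1.5.
F_nw = 0.6 × 550 × 1.5 = 495 MPa.
R_n/Ω = (495 × 3648) / 2.0 × 10⁻³ = 902.9 kN.

R_n/Ω ≈ 903 kN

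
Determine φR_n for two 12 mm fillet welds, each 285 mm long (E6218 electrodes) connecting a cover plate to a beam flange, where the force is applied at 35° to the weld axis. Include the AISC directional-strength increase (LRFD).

φR_n ≈ 1640 kN

E62XX → F_EXX = 620 MPa.
t_e = 0.707 × 12 = 8.484 mm; A_we = 8.484 × 570 = 4836 mm².
Directional factor: 1.0 + 0.5 sin^1.5(35°) = 1.217.
F_nw = 0.6 × 620 × 1.217 = 452.8 MPa.
φR_n = 0.75 × 452.8 × 4836 × 10⁻³ = 1642 kN.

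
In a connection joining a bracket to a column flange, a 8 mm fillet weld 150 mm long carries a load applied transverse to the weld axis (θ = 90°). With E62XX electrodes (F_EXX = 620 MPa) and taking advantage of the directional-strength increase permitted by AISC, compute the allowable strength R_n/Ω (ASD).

t_e = 0.707 × 8 = 5.656 mm; A_we = 5.656 × 150 = 848.4 mm².
Directional factor: 1.0 + 0.5 sin^1.5(90°) = 1.5.
F_nw = 0.6 × 620 × 1.5 = 558 MPa.
R_n/Ω = (558 × 848.4) / 2.0 × 10⁻³ = 236.7 kN.

R_n/Ω ≈ 237 kN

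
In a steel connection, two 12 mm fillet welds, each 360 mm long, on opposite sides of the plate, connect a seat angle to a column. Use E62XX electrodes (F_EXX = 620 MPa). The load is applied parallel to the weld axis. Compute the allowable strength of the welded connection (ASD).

R_n/Ω ≈ 1140 kN

Effective throat t_e = 0.707 × 12 = 8.484 mm.
Total length L = 720 mm; A_we = 8.484 × 720 = 6108 mm².
F_nw = 0.6 F_EXX = 0.6 × 620 = 372 MPa.
R_n = 372 × 6108 × 10⁻³ = 2272 kN; R_n/Ω = 2272/2.0 = 1136 kN.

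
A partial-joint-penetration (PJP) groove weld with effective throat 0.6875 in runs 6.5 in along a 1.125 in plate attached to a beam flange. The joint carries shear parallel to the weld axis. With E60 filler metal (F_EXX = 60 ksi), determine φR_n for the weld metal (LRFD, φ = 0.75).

φR_n ≈ 121 kips

Effective throat (given) t_e = 0.6875 in.
A_we = 0.6875 × 6.5 = 4.469 in².
F_nw = 0.6 F_EXX = 36 ksi.
φR_n = 0.75 × 36 × 4.469 = 120.7 kips.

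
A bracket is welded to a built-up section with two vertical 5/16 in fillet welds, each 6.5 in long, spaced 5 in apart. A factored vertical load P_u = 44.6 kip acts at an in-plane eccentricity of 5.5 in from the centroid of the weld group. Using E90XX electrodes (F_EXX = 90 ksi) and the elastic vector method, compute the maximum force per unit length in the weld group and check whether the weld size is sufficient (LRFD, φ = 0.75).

f_max ≈ 10.4 kip/in; NOT adequate

Total weld length L_w = 13 in. Treat welds as unit-width lines.
Polar moment about centroid: J = 2[d³/12 + d(b/2)²] = 2[6.5³/12 + 6.5×2.5²] = 127 in³.
Direct shear f_v = P/L_w = 44.6 / 13 = 3.431 kip/in (vertical).
Torsion M = P·e = 44.6 × 5.5 = 245.3 kip·in.
Critical point at (x, y) = (2.5, 3.25) from centroid. f_tx = M·y/J = 6.276 kip/in; f_ty = M·x/J = 4.828 kip/in.
Resultant f_max = √[f_tx² + (f_v + f_ty)²] = √[6.276² + (3.431 + 4.828)²] = 10.37 kip/in.
Capacity per unit length: φr_n = 0.75 × 0.6 × 90 × (0.707 × 0.3125) = 8.948 kip/in.
10.37 > 8.948 → NOT adequate.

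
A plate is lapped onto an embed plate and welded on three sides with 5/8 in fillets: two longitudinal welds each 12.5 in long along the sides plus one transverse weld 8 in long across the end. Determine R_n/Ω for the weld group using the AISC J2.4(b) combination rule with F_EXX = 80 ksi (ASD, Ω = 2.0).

t_e = 0.707 × 0.625 = 0.4419 in.
R_nwl = 0.6 × 80 × 0.4419 × 25 = 530.2 kip (longitudinal, 2 welds).
R_nwt = 0.6 × 80 × 0.4419 × 8 = 169.7 kip (transverse, base value).
(i) R_nwl + R_nwt = 699.9 kip; (ii) 0.85 R_nwl + 1.5 R_nwt = 705.2 kip.
R_n = max = 705.2 kip [governs: (ii)]; R_n/Ω = 352.6 kip.

R_n/Ω ≈ 353 kip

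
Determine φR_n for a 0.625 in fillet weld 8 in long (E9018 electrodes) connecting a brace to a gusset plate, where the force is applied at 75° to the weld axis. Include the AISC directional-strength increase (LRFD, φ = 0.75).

φR_n ≈ 211 kips

E90XX → F_EXX = 90 ksi.
t_e = 0.707 × 0.625 = 0.4419 in; A_we = 0.4419 × 8 = 3.535 in².
Directional factor: 1.0 + 0.5 sin^1.5(75°) = 1.475.
F_nw = 0.6 × 90 × 1.475 = 79.63 ksi.
φR_n = 0.75 × 79.63 × 3.535 = 211.1 kips.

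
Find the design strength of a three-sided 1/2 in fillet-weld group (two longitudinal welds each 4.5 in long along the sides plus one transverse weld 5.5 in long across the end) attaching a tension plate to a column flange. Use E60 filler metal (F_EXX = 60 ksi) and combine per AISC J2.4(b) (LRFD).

t_e = 0.707 × 0.5 = 0.3535 in.
R_nwl = 0.6 × 60 × 0.3535 × 9 = 114.5 kips (longitudinal, 2 welds).
R_nwt = 0.6 × 60 × 0.3535 × 5.5 = 69.99 kips (transverse, base value).
(i) R_nwl + R_nwt = 184.5 kips; (ii) 0.85 R_nwl + 1.5 R_nwt = 202.3 kips.
R_n = max = 202.3 kips [governs: (ii)]; φR_n = 151.8 kips.

φR_n ≈ 152 kips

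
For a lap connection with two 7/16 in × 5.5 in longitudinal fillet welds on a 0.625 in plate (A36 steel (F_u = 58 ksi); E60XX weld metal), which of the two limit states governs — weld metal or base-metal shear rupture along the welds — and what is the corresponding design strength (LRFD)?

φR_n ≈ 91.9 kip (weld metal governs)

E60XX → F_EXX = 60 ksi.
t_e = 0.707 × 0.4375 = 0.3093 in; L = 11 in.
Weld metal: φR_n = 0.75 × 0.6 × 60 × 0.3093 × 11 = 91.87 kip.
Base metal (shear rupture): φR_n = 0.75 × 0.6 × 58 × 0.625 × 11 = 179.4 kip.
Governing: weld metal.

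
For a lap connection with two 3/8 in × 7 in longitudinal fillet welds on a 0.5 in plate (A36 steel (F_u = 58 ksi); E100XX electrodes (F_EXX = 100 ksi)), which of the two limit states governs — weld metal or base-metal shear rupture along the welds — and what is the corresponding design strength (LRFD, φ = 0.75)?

t_e = 0.707 × 0.375 = 0.2651 in; L = 14 in.
Weld metal: φR_n = 0.75 × 0.6 × 100 × 0.2651 × 14 = 167 kip.
Base metal (shear rupture): φR_n = 0.75 × 0.6 × 58 × 0.5 × 14 = 182.7 kip.
Governing: weld metal.

φR_n ≈ 167 kip (weld metal governs)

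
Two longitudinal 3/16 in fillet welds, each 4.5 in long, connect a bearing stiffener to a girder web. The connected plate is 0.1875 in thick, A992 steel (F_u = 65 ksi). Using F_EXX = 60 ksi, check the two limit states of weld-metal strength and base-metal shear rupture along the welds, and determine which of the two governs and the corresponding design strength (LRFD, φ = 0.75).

φR_n ≈ 32.2 kips (weld metal governs)

t_e = 0.707 × 0.1875 = 0.1326 in; L = 9 in.
Weld metal: φR_n = 0.75 × 0.6 × 60 × 0.1326 × 9 = 32.21 kips.
Base metal (shear rupture): φR_n = 0.75 × 0.6 × 65 × 0.1875 × 9 = 49.36 kips.
Governing: weld metal.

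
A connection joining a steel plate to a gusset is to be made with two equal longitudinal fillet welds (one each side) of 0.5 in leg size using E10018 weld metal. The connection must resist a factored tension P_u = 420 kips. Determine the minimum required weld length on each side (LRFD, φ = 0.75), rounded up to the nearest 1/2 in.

E100XX → F_EXX = 100 ksi.
Throat t_e = 0.707 × 0.5 = 0.3535 in.
φr_n = 0.75 × 0.6 × 100 × 0.3535 = 15.91 kips/in.
L_req = P_u / φr_n = 420 / 15.91 = 26.4 in total.
Per side: 26.4 / 2 = 13.2 in.
Round up → use L = 13.5 in on each side.

L = 13.5 in on each side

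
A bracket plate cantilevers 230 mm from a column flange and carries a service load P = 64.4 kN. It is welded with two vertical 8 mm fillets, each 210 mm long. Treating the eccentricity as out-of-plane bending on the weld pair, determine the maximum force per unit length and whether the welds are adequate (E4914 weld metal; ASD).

E49XX → F_EXX = 490 MPa.
L_w = 2 × 210 = 420 mm; section modulus (unit throat) S = 2 × L²/6 = 14700 mm².
Direct shear f_v = P/L_w = 64.4×10³/420 = 153.3 N/mm.
Moment M = P × e = 64.4×10³ × 230 = 14812000 N·mm; bending f_b = M/S = 1008 N/mm.
f_max = √(f_v² + f_b²) = √(153.3² + 1008²) = 1019 N/mm.
r_n/Ω = (1/2.0) × 0.6 × 490 × (0.707 × 8) = 831.4 N/mm → NOT adequate.

f_max ≈ 1020 N/mm; NOT adequate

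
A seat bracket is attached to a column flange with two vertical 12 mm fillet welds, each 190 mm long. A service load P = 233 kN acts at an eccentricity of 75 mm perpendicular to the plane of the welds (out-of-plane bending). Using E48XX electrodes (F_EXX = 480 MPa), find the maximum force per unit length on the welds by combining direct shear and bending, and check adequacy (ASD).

f_max ≈ 1580 N/mm; NOT adequate

L_w = 2 × 190 = 380 mm; section modulus (unit throat) S = 2 × L²/6 = 12030 mm².
Direct shear f_v = P/L_w = 233×10³/380 = 613.2 N/mm.
Moment M = P × e = 233×10³ × 75 = 17475000 N·mm; bending f_b = M/S = 1452 N/mm.
f_max = √(f_v² + f_b²) = √(613.2² + 1452²) = 1576 N/mm.
r_n/Ω = (1/2.0) × 0.6 × 480 × (0.707 × 12) = 1222 N/mm → NOT adequate.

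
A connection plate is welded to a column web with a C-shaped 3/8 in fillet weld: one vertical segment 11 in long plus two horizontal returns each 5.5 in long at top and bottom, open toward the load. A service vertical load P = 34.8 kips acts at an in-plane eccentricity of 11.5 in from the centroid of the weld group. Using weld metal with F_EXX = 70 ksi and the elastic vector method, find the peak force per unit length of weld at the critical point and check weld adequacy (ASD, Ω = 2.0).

Total weld length L_w = 22 in. Treat welds as unit-width lines.
Centroid: x̄ = 2×5.5×2.75 / 22 = 1.375 in from the vertical weld.
Polar moment about centroid: J = I_x + I_y = [11³/12 + 2×5.5×5.5²] + [11×1.375² + 2(5.5³/12 + 5.5×1.375²)] = 513 in³.
Direct shear f_v = P/L_w = 34.8 / 22 = 1.582 kip/in (vertical).
Torsion M = P·e = 34.8 × 11.5 = 400.2 kip·in.
Critical point at (x, y) = (4.125, 5.5) from centroid. f_tx = M·y/J = 4.291 kip/in; f_ty = M·x/J = 3.218 kip/in.
Resultant f_max = √[f_tx² + (f_v + f_ty)²] = √[4.291² + (1.582 + 3.218)²] = 6.438 kip/in.
Capacity per unit length: r_n/Ω = (1/2.0) × 0.6 × 70 × (0.707 × 0.375) = 5.568 kip/in.
6.438 > 5.568 → NOT adequate.

f_max ≈ 6.44 kip/in; NOT adequate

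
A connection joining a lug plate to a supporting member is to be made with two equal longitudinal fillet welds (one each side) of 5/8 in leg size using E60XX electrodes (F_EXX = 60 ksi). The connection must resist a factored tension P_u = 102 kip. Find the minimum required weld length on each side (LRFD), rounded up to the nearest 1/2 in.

L = 4.5 in on each side

Throat t_e = 0.707 × 0.625 = 0.4419 in.
φr_n = 0.75 × 0.6 × 60 × 0.4419 = 11.93 kip/in.
L_req = P_u / φr_n = 102 / 11.93 = 8.549 in total.
Per side: 8.549 / 2 = 4.275 in.
Round up → use L = 4.5 in on each side.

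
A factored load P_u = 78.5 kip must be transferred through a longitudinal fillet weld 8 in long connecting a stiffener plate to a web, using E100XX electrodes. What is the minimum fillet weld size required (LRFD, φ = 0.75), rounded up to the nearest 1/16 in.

E100XX → F_EXX = 100 ksi.
Total weld length L = 8 in.
Required throat t_e = P_u / (φ × 0.6 F_EXX × L) = 78.5 / (0.75 × 0.6 × 100 × 8) = 0.2181 in.
Required leg w = t_e / 0.707 = 0.3084 in → use 5/16 in.

w = 5/16 in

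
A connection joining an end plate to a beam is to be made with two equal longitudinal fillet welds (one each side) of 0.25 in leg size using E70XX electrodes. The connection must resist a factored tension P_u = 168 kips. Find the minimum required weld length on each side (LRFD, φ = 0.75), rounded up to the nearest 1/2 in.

L = 15.5 in on each side

E70XX → F_EXX = 70 ksi.
Throat t_e = 0.707 × 0.25 = 0.1767 in.
φr_n = 0.75 × 0.6 × 70 × 0.1767 = 5.568 kips/in.
L_req = P_u / φr_n = 168 / 5.568 = 30.17 in total.
Per side: 30.17 / 2 = 15.09 in.
Round up → use L = 15.5 in on each side.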